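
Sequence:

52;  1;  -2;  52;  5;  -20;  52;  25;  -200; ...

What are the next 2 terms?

Taking every 3rd term gives 3 separate tracks.
Track A: 52, 52, 52 (always 52).
Track B: 1, 5, 25 (powers 5^0, 5^1, 5^2, …).
Track C: -2, -20, -200 (multiplying by 10 each time).
Position 10 falls in track A as its term 4, giving 52.
Term 11 comes from track B (its 4th entry): 125.

52, 125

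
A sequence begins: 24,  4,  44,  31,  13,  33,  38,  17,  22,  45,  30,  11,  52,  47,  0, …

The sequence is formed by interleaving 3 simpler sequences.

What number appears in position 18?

-11

Read the sequence 3 terms at a time; column i is its own pattern.
Stream A = 24, 31, 38, 45, 52: arithmetic, step +7.
Stream B = 4, 13, 17, 30, 47: a Fibonacci-like recurrence a_n = a_{n-1} + a_{n-2}.
Stream C = 44, 33, 22, 11, 0: arithmetic, step −11.
Position 18 falls in stream C as its term 6, giving -11.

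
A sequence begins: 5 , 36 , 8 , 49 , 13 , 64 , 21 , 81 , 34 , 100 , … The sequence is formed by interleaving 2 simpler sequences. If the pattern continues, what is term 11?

55

Odd-indexed and even-indexed terms follow separate rules.
Track A: 5, 8, 13, 21, 34 (Fibonacci-style (each term is the sum of the two before it)).
Track B: 36, 49, 64, 81, 100 (the squares 6², 7², 8², …).
Position 11 → track A, term 6 = 55.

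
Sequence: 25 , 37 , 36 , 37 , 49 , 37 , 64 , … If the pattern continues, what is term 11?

The terms cycle through 2 interleaved subsequences.
Stream A: 25, 36, 49, 64. The squares 5², 6², 7², ….
Stream B: 37, 37, 37. Always 37.
Position 11 → stream A, term 6 = 100.

100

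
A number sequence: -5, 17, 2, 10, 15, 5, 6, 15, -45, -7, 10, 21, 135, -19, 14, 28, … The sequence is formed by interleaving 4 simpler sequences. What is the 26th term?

-55

The terms cycle through 4 interleaved subsequences.
Track A: -5, 15, -45, 135 — geometric with ratio -3.
Track B: 17, 5, -7, -19 — arithmetic with common difference −12.
Track C: 2, 6, 10, 14 — arithmetic with common difference +4.
Track D: 10, 15, 21, 28 — the triangular numbers T_4, T_5, ….
The 26th slot belongs to track B; its 7th term is -55.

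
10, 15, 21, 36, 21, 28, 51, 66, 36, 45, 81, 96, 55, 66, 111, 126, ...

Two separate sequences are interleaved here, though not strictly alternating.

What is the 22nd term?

120

Reading positions in blocks of 4 reveals the pattern AABB — 2 tracks woven together.
Stream A is 10, 15, 21, 28, 36, 45, 55, 66, which is triangular numbers n(n+1)/2 for n = 4, 5, ….
Stream B is 21, 36, 51, 66, 81, 96, 111, 126, which is linear: a_n = 6 + 15·n.
The 22nd slot belongs to stream A; its 12th term is 120.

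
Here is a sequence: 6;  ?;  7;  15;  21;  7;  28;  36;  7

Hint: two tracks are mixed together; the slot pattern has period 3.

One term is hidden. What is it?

Reading positions in blocks of 3 reveals the pattern AAB — 2 tracks woven together.
Stream A: 6, ?, 15, 21, 28, 36 — triangular numbers starting at T_3.
Stream B: 7, 7, 7 — constant 7.
Filling stream A at index 2 by its rule yields 10.

10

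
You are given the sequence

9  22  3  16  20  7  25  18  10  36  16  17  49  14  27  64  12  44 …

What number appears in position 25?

121

Split by position mod 3 into 3 tracks.
Subsequence A = 9, 16, 25, 36, 49, 64: the squares 3², 4², 5², ….
Subsequence B = 22, 20, 18, 16, 14, 12: subtracting 2 each time.
Subsequence C = 3, 7, 10, 17, 27, 44: a Fibonacci-like recurrence a_n = a_{n-1} + a_{n-2}.
The 25th slot belongs to subsequence A; its 9th term is 121.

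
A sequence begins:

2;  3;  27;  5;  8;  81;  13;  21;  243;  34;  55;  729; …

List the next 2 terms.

89, 144

Reading positions in blocks of 3 reveals the pattern AAB — 2 tracks woven together.
Subsequence A is 2, 3, 5, 8, 13, 21, 34, 55, which is each term equals the sum of the previous two.
Subsequence B is 27, 81, 243, 729, which is powers of 3.
Term 13 comes from subsequence A (its 9th entry): 89.
Position 14 falls in subsequence A as its term 10, giving 144.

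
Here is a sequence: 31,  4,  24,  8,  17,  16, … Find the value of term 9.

3

The terms cycle through 2 interleaved subsequences.
Subsequence A = 31, 24, 17: arithmetic, step −7.
Subsequence B = 4, 8, 16: successive powers of 2.
Term 9 comes from subsequence A (its 5th entry): 3.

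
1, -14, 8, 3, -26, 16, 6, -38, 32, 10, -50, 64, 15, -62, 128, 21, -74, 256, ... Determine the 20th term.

-86

Read the sequence 3 terms at a time; column i is its own pattern.
Track A = 1, 3, 6, 10, 15, 21: triangular numbers n(n+1)/2 for n = 1, 2, ….
Track B = -14, -26, -38, -50, -62, -74: arithmetic, step −12.
Track C = 8, 16, 32, 64, 128, 256: powers 2^3, 2^4, 2^5, ….
Position 20 → track B, term 7 = -86.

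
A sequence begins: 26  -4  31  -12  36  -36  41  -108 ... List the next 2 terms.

46, -324

The terms cycle through 2 interleaved subsequences.
Track A: 26, 31, 36, 41 — arithmetic, step +5.
Track B: -4, -12, -36, -108 — geometric, ×3 each step.
Position 9 falls in track A as its term 5, giving 46.
Term 10 comes from track B (its 5th entry): -324.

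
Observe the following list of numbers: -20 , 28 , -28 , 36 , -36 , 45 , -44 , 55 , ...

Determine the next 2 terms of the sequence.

-52, 66

The terms cycle through 2 interleaved subsequences.
Track A: -20, -28, -36, -44 (linear: a_n = -12 − 8·n).
Track B: 28, 36, 45, 55 (triangular numbers starting at T_7).
Term 9 comes from track A (its 5th entry): -52.
Position 10 → track B, term 5 = 66.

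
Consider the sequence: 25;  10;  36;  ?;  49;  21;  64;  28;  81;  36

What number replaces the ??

15

Positions 1, 3, 5, … form one subsequence and positions 2, 4, 6, … form another.
Track A: 25, 36, 49, 64, 81 (perfect squares starting at 5²).
Track B: 10, ?, 21, 28, 36 (triangular numbers n(n+1)/2 for n = 4, 5, …).
The gap is track B's term 2; the rule gives 15.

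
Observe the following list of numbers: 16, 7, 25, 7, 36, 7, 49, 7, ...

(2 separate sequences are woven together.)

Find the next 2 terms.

64, 7

Taking every 2nd term gives 2 separate tracks.
Stream A: 16, 25, 36, 49 — the squares 4², 5², 6², ….
Stream B: 7, 7, 7, 7 — the constant sequence 7.
Term 9 comes from stream A (its 5th entry): 64.
The 10th slot belongs to stream B; its 5th term is 7.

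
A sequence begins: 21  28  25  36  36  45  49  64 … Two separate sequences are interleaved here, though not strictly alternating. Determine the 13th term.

The slot pattern repeats as AABB (period 4), so there are 2 interleaved tracks.
Stream A: 21, 28, 36, 45. Triangular numbers starting at T_6.
Stream B: 25, 36, 49, 64. Consecutive squares n² from n = 5.
Position 13 falls in stream A as its term 7, giving 78.

78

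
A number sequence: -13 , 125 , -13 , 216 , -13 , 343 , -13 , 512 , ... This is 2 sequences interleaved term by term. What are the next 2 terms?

-13, 729

Odd-indexed and even-indexed terms follow separate rules.
Track A is -13, -13, -13, -13, which is always -13.
Track B is 125, 216, 343, 512, which is the cubes 5³, 6³, 7³, ….
Term 9 comes from track A (its 5th entry): -13.
Position 10 falls in track B as its term 5, giving 729.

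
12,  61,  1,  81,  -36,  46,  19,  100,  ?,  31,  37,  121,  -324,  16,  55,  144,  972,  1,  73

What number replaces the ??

Taking every 4th term gives 4 separate tracks.
Track A = 12, -36, ?, -324, 972: multiplying by -3 each time.
Track B = 61, 46, 31, 16, 1: arithmetic with common difference −15.
Track C = 1, 19, 37, 55, 73: arithmetic, step +18.
Track D = 81, 100, 121, 144: consecutive squares n² from n = 9.
Filling track A at index 3 by its rule yields 108.

108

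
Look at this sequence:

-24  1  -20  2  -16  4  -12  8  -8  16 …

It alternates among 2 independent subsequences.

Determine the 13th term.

0

The terms cycle through 2 interleaved subsequences.
Stream A = -24, -20, -16, -12, -8: arithmetic with common difference +4.
Stream B = 1, 2, 4, 8, 16: multiplying by 2 each time.
Term 13 comes from stream A (its 7th entry): 0.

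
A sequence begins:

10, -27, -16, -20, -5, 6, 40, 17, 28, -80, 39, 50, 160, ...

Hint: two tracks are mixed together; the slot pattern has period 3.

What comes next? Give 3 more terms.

Reading positions in blocks of 3 reveals the pattern ABB — 2 tracks woven together.
Track A: 10, -20, 40, -80, 160 — a geometric progression (common ratio -2).
Track B: -27, -16, -5, 6, 17, 28, 39, 50 — arithmetic with common difference +11.
Position 14 falls in track B as its term 9, giving 61.
Position 15 falls in track B as its term 10, giving 72.
Position 16 → track A, term 6 = -320.

61, 72, -320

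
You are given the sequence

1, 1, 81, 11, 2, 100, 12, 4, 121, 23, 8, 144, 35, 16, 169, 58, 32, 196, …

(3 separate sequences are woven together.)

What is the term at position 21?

Split by position mod 3: positions 1, 4, 7, … form one track, and each other residue class forms its own.
Track A is 1, 11, 12, 23, 35, 58, which is each term equals the sum of the previous two.
Track B is 1, 2, 4, 8, 16, 32, which is powers of 2.
Track C is 81, 100, 121, 144, 169, 196, which is the squares 9², 10², 11², ….
The 21st slot belongs to track C; its 7th term is 225.

225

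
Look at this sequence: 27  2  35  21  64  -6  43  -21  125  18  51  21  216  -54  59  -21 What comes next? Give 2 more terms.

343, 162

The terms cycle through 4 interleaved subsequences.
Stream A: 27, 64, 125, 216. Consecutive cubes n³ from n = 3.
Stream B: 2, -6, 18, -54. Geometric, ×-3 each step.
Stream C: 35, 43, 51, 59. Arithmetic, step +8.
Stream D: 21, -21, 21, -21. The oscillation 21·(−1)^(n+1).
Position 17 falls in stream A as its term 5, giving 343.
Position 18 → stream B, term 5 = 162.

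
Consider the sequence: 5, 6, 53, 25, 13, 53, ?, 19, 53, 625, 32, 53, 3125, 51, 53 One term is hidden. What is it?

125

Split by position mod 3 into 3 tracks.
Subsequence A is 5, 25, ?, 625, 3125, which is powers of 5.
Subsequence B is 6, 13, 19, 32, 51, which is Fibonacci-style (each term is the sum of the two before it).
Subsequence C is 53, 53, 53, 53, 53, which is the constant sequence 53.
So the missing entry in subsequence A is 125.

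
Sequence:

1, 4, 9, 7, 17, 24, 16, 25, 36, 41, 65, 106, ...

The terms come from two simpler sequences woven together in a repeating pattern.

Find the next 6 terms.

Positions follow the repeating pattern AAABBB; grouping by letter gives 2 tracks.
Track A = 1, 4, 9, 16, 25, 36: consecutive squares n² from n = 1.
Track B = 7, 17, 24, 41, 65, 106: Fibonacci-style (each term is the sum of the two before it).
Position 13 falls in track A as its term 7, giving 49.
Position 14 → track A, term 8 = 64.
Position 15 → track A, term 9 = 81.
Position 16 → track B, term 7 = 171.
Position 17 falls in track B as its term 8, giving 277.
The 18th slot belongs to track B; its 9th term is 448.

49, 64, 81, 171, 277, 448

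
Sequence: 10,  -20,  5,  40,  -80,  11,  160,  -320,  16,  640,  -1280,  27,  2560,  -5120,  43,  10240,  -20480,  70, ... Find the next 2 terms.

40960, -81920

The slot pattern repeats as AAB (period 3), so there are 2 interleaved tracks.
Track A = 10, -20, 40, -80, 160, -320, 640, -1280, 2560, -5120, 10240, -20480: a geometric progression (common ratio -2).
Track B = 5, 11, 16, 27, 43, 70: each term equals the sum of the previous two.
Position 19 falls in track A as its term 13, giving 40960.
Position 20 falls in track A as its term 14, giving -81920.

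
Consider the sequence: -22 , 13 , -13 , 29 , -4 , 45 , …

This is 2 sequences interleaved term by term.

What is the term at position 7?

5

Positions 1, 3, 5, … form one subsequence and positions 2, 4, 6, … form another.
Track A is -22, -13, -4, which is arithmetic, step +9.
Track B is 13, 29, 45, which is adding 16 each time.
Position 7 falls in track A as its term 4, giving 5.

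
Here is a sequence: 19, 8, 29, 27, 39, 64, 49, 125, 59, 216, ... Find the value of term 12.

343

Taking every 2nd term gives 2 separate tracks.
Track A is 19, 29, 39, 49, 59, which is arithmetic with common difference +10.
Track B is 8, 27, 64, 125, 216, which is consecutive cubes n³ from n = 2.
Term 12 comes from track B (its 6th entry): 343.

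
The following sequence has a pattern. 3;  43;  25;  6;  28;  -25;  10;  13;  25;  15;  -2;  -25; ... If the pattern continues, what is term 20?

-47

The terms cycle through 3 interleaved subsequences.
Subsequence A: 3, 6, 10, 15 (triangular numbers n(n+1)/2 for n = 2, 3, …).
Subsequence B: 43, 28, 13, -2 (arithmetic with common difference −15).
Subsequence C: 25, -25, 25, -25 (alternating ±25).
Position 20 → subsequence B, term 7 = -47.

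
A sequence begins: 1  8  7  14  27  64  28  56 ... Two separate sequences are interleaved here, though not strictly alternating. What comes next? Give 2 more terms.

Reading positions in blocks of 4 reveals the pattern AABB — 2 tracks woven together.
Track A: 1, 8, 27, 64 — perfect cubes starting at 1³.
Track B: 7, 14, 28, 56 — multiplying by 2 each time.
Position 9 → track A, term 5 = 125.
Term 10 comes from track A (its 6th entry): 216.

125, 216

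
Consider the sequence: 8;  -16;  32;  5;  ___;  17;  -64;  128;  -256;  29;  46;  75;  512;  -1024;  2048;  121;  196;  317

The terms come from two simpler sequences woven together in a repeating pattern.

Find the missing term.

The slot pattern repeats as AAABBB (period 6), so there are 2 interleaved tracks.
Stream A: 8, -16, 32, -64, 128, -256, 512, -1024, 2048 (geometric with ratio -2).
Stream B: 5, ?, 17, 29, 46, 75, 121, 196, 317 (Fibonacci-style (each term is the sum of the two before it)).
Filling stream B at index 2 by its rule yields 12.

12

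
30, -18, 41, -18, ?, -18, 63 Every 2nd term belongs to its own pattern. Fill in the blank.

52

Odd-indexed and even-indexed terms follow separate rules.
Subsequence A: 30, 41, ?, 63. Adding 11 each time.
Subsequence B: -18, -18, -18. Always -18.
So the missing entry in subsequence A is 52.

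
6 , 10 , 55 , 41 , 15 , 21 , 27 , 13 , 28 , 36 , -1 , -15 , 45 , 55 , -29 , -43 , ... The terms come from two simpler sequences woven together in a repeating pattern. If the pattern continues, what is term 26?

Positions follow the repeating pattern AABB; grouping by letter gives 2 tracks.
Subsequence A = 6, 10, 15, 21, 28, 36, 45, 55: triangular numbers starting at T_3.
Subsequence B = 55, 41, 27, 13, -1, -15, -29, -43: subtracting 14 each time.
Position 26 → subsequence A, term 14 = 136.

136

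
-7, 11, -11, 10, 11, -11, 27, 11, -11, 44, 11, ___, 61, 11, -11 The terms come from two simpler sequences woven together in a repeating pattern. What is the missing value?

Reading positions in blocks of 3 reveals the pattern ABB — 2 tracks woven together.
Stream A: -7, 10, 27, 44, 61 (linear: a_n = -24 + 17·n).
Stream B: 11, -11, 11, -11, 11, -11, 11, ?, 11, -11 (the oscillation 11·(−1)^(n+1)).
Stream B's pattern makes the blank -11.

-11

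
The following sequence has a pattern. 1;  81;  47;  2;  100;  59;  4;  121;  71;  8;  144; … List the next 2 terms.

83, 16

The terms cycle through 3 interleaved subsequences.
Track A = 1, 2, 4, 8: powers of 2.
Track B = 81, 100, 121, 144: perfect squares starting at 9².
Track C = 47, 59, 71: adding 12 each time.
Position 12 falls in track C as its term 4, giving 83.
Position 13 falls in track A as its term 5, giving 16.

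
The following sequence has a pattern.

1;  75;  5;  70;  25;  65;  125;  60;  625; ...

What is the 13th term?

The terms cycle through 2 interleaved subsequences.
Track A = 1, 5, 25, 125, 625: geometric, ×5 each step.
Track B = 75, 70, 65, 60: arithmetic, step −5.
Position 13 → track A, term 7 = 15625.

15625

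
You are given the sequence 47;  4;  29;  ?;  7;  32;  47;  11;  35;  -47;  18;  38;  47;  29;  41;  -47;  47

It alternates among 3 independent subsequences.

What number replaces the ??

Read the sequence 3 terms at a time; column i is its own pattern.
Track A: 47, ?, 47, -47, 47, -47 (the oscillation 47·(−1)^(n+1)).
Track B: 4, 7, 11, 18, 29, 47 (each term equals the sum of the previous two).
Track C: 29, 32, 35, 38, 41 (linear: a_n = 26 + 3·n).
The gap is track A's term 2; the rule gives -47.

-47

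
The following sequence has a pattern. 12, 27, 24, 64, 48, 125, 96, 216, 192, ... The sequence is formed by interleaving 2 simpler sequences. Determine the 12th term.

512

Odd-indexed and even-indexed terms follow separate rules.
Subsequence A is 12, 24, 48, 96, 192, which is a geometric progression (common ratio 2).
Subsequence B is 27, 64, 125, 216, which is perfect cubes starting at 3³.
The 12th slot belongs to subsequence B; its 6th term is 512.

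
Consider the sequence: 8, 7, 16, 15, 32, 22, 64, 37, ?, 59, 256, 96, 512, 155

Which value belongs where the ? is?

Split by position mod 2 into 2 tracks.
Stream A is 8, 16, 32, 64, ?, 256, 512, which is powers 2^3, 2^4, 2^5, ….
Stream B is 7, 15, 22, 37, 59, 96, 155, which is Fibonacci-style (each term is the sum of the two before it).
Filling stream A at index 5 by its rule yields 128.

128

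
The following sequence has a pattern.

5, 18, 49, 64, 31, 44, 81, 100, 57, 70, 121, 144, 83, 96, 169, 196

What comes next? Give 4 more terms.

109, 122, 225, 256

Reading positions in blocks of 4 reveals the pattern AABB — 2 tracks woven together.
Stream A: 5, 18, 31, 44, 57, 70, 83, 96. Arithmetic, step +13.
Stream B: 49, 64, 81, 100, 121, 144, 169, 196. The squares 7², 8², 9², ….
Position 17 falls in stream A as its term 9, giving 109.
Term 18 comes from stream A (its 10th entry): 122.
Position 19 falls in stream B as its term 9, giving 225.
Term 20 comes from stream B (its 10th entry): 256.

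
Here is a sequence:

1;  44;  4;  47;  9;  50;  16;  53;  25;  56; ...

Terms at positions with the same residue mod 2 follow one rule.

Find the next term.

Odd-indexed and even-indexed terms follow separate rules.
Track A is 1, 4, 9, 16, 25, which is consecutive squares n² from n = 1.
Track B is 44, 47, 50, 53, 56, which is arithmetic, step +3.
Term 11 comes from track A (its 6th entry): 36.

36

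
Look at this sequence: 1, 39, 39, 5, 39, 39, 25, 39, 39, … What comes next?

Reading positions in blocks of 3 reveals the pattern ABB — 2 tracks woven together.
Track A: 1, 5, 25. Powers of 5.
Track B: 39, 39, 39, 39, 39, 39. The constant sequence 39.
Term 10 comes from track A (its 4th entry): 125.

125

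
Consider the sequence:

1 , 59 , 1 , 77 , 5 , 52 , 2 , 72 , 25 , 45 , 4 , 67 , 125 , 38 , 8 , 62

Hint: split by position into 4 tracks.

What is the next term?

625

Taking every 4th term gives 4 separate tracks.
Subsequence A = 1, 5, 25, 125: geometric with ratio 5.
Subsequence B = 59, 52, 45, 38: linear: a_n = 66 − 7·n.
Subsequence C = 1, 2, 4, 8: powers of 2.
Subsequence D = 77, 72, 67, 62: linear: a_n = 82 − 5·n.
The 17th slot belongs to subsequence A; its 5th term is 625.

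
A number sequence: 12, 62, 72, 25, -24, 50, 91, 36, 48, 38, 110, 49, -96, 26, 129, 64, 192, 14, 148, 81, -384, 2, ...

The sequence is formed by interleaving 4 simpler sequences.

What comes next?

Split by position mod 4 into 4 tracks.
Stream A: 12, -24, 48, -96, 192, -384 — geometric with ratio -2.
Stream B: 62, 50, 38, 26, 14, 2 — subtracting 12 each time.
Stream C: 72, 91, 110, 129, 148 — arithmetic, step +19.
Stream D: 25, 36, 49, 64, 81 — perfect squares starting at 5².
Term 23 comes from stream C (its 6th entry): 167.

167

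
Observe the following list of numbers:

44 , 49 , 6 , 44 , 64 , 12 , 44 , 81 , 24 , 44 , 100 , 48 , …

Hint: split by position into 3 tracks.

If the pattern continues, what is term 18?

Read the sequence 3 terms at a time; column i is its own pattern.
Stream A is 44, 44, 44, 44, which is always 44.
Stream B is 49, 64, 81, 100, which is perfect squares starting at 7².
Stream C is 6, 12, 24, 48, which is geometric, ×2 each step.
Term 18 comes from stream C (its 6th entry): 192.

192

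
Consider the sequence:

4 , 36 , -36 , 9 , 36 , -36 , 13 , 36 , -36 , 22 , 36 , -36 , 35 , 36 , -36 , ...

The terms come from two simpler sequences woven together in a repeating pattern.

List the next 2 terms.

57, 36

Reading positions in blocks of 3 reveals the pattern ABB — 2 tracks woven together.
Track A = 4, 9, 13, 22, 35: a Fibonacci-like recurrence a_n = a_{n-1} + a_{n-2}.
Track B = 36, -36, 36, -36, 36, -36, 36, -36, 36, -36: alternating ±36.
The 16th slot belongs to track A; its 6th term is 57.
Position 17 → track B, term 11 = 36.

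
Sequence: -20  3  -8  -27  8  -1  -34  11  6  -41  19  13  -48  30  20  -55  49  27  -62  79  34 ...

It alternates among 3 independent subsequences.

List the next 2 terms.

-69, 128

Split by position mod 3 into 3 tracks.
Track A is -20, -27, -34, -41, -48, -55, -62, which is arithmetic with common difference −7.
Track B is 3, 8, 11, 19, 30, 49, 79, which is Fibonacci-style (each term is the sum of the two before it).
Track C is -8, -1, 6, 13, 20, 27, 34, which is adding 7 each time.
Term 22 comes from track A (its 8th entry): -69.
Position 23 falls in track B as its term 8, giving 128.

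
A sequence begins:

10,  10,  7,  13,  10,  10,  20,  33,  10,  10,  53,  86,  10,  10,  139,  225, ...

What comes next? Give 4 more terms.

Reading positions in blocks of 4 reveals the pattern AABB — 2 tracks woven together.
Track A: 10, 10, 10, 10, 10, 10, 10, 10 (constant 10).
Track B: 7, 13, 20, 33, 53, 86, 139, 225 (Fibonacci-style (each term is the sum of the two before it)).
Position 17 → track A, term 9 = 10.
Term 18 comes from track A (its 10th entry): 10.
Term 19 comes from track B (its 9th entry): 364.
The 20th slot belongs to track B; its 10th term is 589.

10, 10, 364, 589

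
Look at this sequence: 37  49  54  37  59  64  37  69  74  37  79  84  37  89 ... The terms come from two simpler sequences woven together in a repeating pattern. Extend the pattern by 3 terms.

The slot pattern repeats as ABB (period 3), so there are 2 interleaved tracks.
Subsequence A: 37, 37, 37, 37, 37 — always 37.
Subsequence B: 49, 54, 59, 64, 69, 74, 79, 84, 89 — adding 5 each time.
Position 15 falls in subsequence B as its term 10, giving 94.
Position 16 → subsequence A, term 6 = 37.
Position 17 falls in subsequence B as its term 11, giving 99.

94, 37, 99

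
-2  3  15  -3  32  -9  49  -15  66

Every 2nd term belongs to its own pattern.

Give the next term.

-21

Taking every 2nd term gives 2 separate tracks.
Subsequence A: -2, 15, 32, 49, 66. Adding 17 each time.
Subsequence B: 3, -3, -9, -15. Arithmetic, step −6.
The 10th slot belongs to subsequence B; its 5th term is -21.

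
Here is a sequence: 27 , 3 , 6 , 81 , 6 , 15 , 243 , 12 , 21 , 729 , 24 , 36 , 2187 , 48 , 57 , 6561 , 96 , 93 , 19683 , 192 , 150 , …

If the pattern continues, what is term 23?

384

The terms cycle through 3 interleaved subsequences.
Stream A: 27, 81, 243, 729, 2187, 6561, 19683. Powers of 3.
Stream B: 3, 6, 12, 24, 48, 96, 192. Geometric, ×2 each step.
Stream C: 6, 15, 21, 36, 57, 93, 150. Each term equals the sum of the previous two.
Term 23 comes from stream B (its 8th entry): 384.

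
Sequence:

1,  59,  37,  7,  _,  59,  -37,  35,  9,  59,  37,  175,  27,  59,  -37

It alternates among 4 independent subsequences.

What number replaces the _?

Split by position mod 4: positions 1, 5, 9, … form one track, and each other residue class forms its own.
Subsequence A: 1, ?, 9, 27 (successive powers of 3).
Subsequence B: 59, 59, 59, 59 (constant 59).
Subsequence C: 37, -37, 37, -37 (alternating ±37).
Subsequence D: 7, 35, 175 (a geometric progression (common ratio 5)).
So the missing entry in subsequence A is 3.

3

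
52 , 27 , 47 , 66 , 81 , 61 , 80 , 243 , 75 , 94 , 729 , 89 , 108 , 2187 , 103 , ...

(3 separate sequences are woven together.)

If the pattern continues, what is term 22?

150

Taking every 3rd term gives 3 separate tracks.
Track A: 52, 66, 80, 94, 108. Adding 14 each time.
Track B: 27, 81, 243, 729, 2187. Powers 3^3, 3^4, 3^5, ….
Track C: 47, 61, 75, 89, 103. Adding 14 each time.
Position 22 → track A, term 8 = 150.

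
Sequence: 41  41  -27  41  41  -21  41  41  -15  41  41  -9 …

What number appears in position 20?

41

Positions follow the repeating pattern AAB; grouping by letter gives 2 tracks.
Track A: 41, 41, 41, 41, 41, 41, 41, 41. Always 41.
Track B: -27, -21, -15, -9. Linear: a_n = -33 + 6·n.
Term 20 comes from track A (its 14th entry): 41.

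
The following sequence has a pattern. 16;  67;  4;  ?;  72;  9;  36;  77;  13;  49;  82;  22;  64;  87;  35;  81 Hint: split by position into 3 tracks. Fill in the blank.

25

Split by position mod 3 into 3 tracks.
Track A = 16, ?, 36, 49, 64, 81: consecutive squares n² from n = 4.
Track B = 67, 72, 77, 82, 87: arithmetic, step +5.
Track C = 4, 9, 13, 22, 35: each term equals the sum of the previous two.
So the missing entry in track A is 25.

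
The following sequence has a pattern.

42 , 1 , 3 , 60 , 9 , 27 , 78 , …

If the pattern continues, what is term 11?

729

The slot pattern repeats as ABB (period 3), so there are 2 interleaved tracks.
Subsequence A is 42, 60, 78, which is arithmetic with common difference +18.
Subsequence B is 1, 3, 9, 27, which is successive powers of 3.
The 11th slot belongs to subsequence B; its 7th term is 729.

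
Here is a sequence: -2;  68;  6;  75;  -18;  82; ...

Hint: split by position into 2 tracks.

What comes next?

Taking every 2nd term gives 2 separate tracks.
Track A: -2, 6, -18. Geometric, ×-3 each step.
Track B: 68, 75, 82. Arithmetic, step +7.
Position 7 falls in track A as its term 4, giving 54.

54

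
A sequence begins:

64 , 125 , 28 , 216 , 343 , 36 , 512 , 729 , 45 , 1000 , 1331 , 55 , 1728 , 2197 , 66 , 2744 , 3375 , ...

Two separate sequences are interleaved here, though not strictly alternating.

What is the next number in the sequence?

78

The slot pattern repeats as AAB (period 3), so there are 2 interleaved tracks.
Subsequence A: 64, 125, 216, 343, 512, 729, 1000, 1331, 1728, 2197, 2744, 3375 — perfect cubes starting at 4³.
Subsequence B: 28, 36, 45, 55, 66 — triangular numbers starting at T_7.
Position 18 → subsequence B, term 6 = 78.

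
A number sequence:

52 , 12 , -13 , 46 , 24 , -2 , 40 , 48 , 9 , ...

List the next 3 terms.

Read the sequence 3 terms at a time; column i is its own pattern.
Track A is 52, 46, 40, which is arithmetic with common difference −6.
Track B is 12, 24, 48, which is geometric, ×2 each step.
Track C is -13, -2, 9, which is linear: a_n = -24 + 11·n.
Position 10 falls in track A as its term 4, giving 34.
Position 11 falls in track B as its term 4, giving 96.
The 12th slot belongs to track C; its 4th term is 20.

34, 96, 20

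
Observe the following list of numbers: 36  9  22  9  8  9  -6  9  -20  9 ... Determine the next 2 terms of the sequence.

-34, 9

Taking every 2nd term gives 2 separate tracks.
Stream A: 36, 22, 8, -6, -20 — arithmetic, step −14.
Stream B: 9, 9, 9, 9, 9 — always 9.
Position 11 falls in stream A as its term 6, giving -34.
Position 12 falls in stream B as its term 6, giving 9.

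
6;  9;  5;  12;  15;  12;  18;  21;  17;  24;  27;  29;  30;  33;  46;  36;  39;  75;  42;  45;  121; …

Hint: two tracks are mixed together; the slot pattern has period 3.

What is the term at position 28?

60

Reading positions in blocks of 3 reveals the pattern AAB — 2 tracks woven together.
Stream A: 6, 9, 12, 15, 18, 21, 24, 27, 30, 33, 36, 39, 42, 45 — adding 3 each time.
Stream B: 5, 12, 17, 29, 46, 75, 121 — Fibonacci-style (each term is the sum of the two before it).
Term 28 comes from stream A (its 19th entry): 60.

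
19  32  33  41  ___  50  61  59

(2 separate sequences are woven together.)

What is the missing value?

47

Split by position mod 2 into 2 tracks.
Subsequence A: 19, 33, ?, 61 — linear: a_n = 5 + 14·n.
Subsequence B: 32, 41, 50, 59 — arithmetic, step +9.
Subsequence A's pattern makes the blank 47.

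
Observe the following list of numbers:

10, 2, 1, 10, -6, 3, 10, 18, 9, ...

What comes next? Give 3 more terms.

10, -54, 27

Split by position mod 3 into 3 tracks.
Track A: 10, 10, 10 (the constant sequence 10).
Track B: 2, -6, 18 (multiplying by -3 each time).
Track C: 1, 3, 9 (powers of 3).
Position 10 falls in track A as its term 4, giving 10.
Position 11 → track B, term 4 = -54.
The 12th slot belongs to track C; its 4th term is 27.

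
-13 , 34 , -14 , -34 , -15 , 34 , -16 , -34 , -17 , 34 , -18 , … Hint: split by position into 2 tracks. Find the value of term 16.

-34

Taking every 2nd term gives 2 separate tracks.
Track A: -13, -14, -15, -16, -17, -18. Subtracting 1 each time.
Track B: 34, -34, 34, -34, 34. Alternating ±34.
The 16th slot belongs to track B; its 8th term is -34.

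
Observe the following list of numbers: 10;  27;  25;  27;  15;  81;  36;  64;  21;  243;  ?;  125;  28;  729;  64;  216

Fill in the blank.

49

Read the sequence 4 terms at a time; column i is its own pattern.
Track A: 10, 15, 21, 28. The triangular numbers T_4, T_5, ….
Track B: 27, 81, 243, 729. Successive powers of 3.
Track C: 25, 36, ?, 64. The squares 5², 6², 7², ….
Track D: 27, 64, 125, 216. Perfect cubes starting at 3³.
The gap is track C's term 3; the rule gives 49.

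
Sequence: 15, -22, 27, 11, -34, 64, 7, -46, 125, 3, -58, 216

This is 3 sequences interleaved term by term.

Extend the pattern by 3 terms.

-1, -70, 343

Taking every 3rd term gives 3 separate tracks.
Subsequence A: 15, 11, 7, 3. Arithmetic, step −4.
Subsequence B: -22, -34, -46, -58. Subtracting 12 each time.
Subsequence C: 27, 64, 125, 216. Perfect cubes starting at 3³.
The 13th slot belongs to subsequence A; its 5th term is -1.
The 14th slot belongs to subsequence B; its 5th term is -70.
Position 15 → subsequence C, term 5 = 343.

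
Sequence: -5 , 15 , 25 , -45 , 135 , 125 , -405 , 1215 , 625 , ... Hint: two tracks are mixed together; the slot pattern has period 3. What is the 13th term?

-32805

The slot pattern repeats as AAB (period 3), so there are 2 interleaved tracks.
Stream A: -5, 15, -45, 135, -405, 1215. Geometric, ×-3 each step.
Stream B: 25, 125, 625. Powers of 5.
Position 13 falls in stream A as its term 9, giving -32805.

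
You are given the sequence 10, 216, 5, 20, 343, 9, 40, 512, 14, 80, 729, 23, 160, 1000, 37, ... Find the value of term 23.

2197

Taking every 3rd term gives 3 separate tracks.
Track A: 10, 20, 40, 80, 160 — geometric, ×2 each step.
Track B: 216, 343, 512, 729, 1000 — consecutive cubes n³ from n = 6.
Track C: 5, 9, 14, 23, 37 — a Fibonacci-like recurrence a_n = a_{n-1} + a_{n-2}.
Term 23 comes from track B (its 8th entry): 2197.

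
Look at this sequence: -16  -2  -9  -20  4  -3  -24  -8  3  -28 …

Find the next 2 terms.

16, 9

Read the sequence 3 terms at a time; column i is its own pattern.
Track A: -16, -20, -24, -28 — subtracting 4 each time.
Track B: -2, 4, -8 — a geometric progression (common ratio -2).
Track C: -9, -3, 3 — adding 6 each time.
Term 11 comes from track B (its 4th entry): 16.
Position 12 → track C, term 4 = 9.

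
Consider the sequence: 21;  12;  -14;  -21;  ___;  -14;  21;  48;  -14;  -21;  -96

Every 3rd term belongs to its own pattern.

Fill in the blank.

-24

Split by position mod 3: positions 1, 4, 7, … form one track, and each other residue class forms its own.
Stream A: 21, -21, 21, -21 (oscillating between 21 and -21).
Stream B: 12, ?, 48, -96 (multiplying by -2 each time).
Stream C: -14, -14, -14 (always -14).
So the missing entry in stream B is -24.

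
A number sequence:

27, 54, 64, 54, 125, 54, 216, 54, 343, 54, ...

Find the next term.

Taking every 2nd term gives 2 separate tracks.
Track A is 27, 64, 125, 216, 343, which is perfect cubes starting at 3³.
Track B is 54, 54, 54, 54, 54, which is the constant sequence 54.
Term 11 comes from track A (its 6th entry): 512.

512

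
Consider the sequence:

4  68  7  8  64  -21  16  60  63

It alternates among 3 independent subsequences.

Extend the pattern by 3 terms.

Read the sequence 3 terms at a time; column i is its own pattern.
Track A: 4, 8, 16 (powers 2^2, 2^3, 2^4, …).
Track B: 68, 64, 60 (arithmetic with common difference −4).
Track C: 7, -21, 63 (multiplying by -3 each time).
Term 10 comes from track A (its 4th entry): 32.
The 11th slot belongs to track B; its 4th term is 56.
The 12th slot belongs to track C; its 4th term is -189.

32, 56, -189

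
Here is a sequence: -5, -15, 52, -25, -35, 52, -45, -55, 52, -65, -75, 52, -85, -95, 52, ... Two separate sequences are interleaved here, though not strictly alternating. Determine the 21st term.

52

Positions follow the repeating pattern AAB; grouping by letter gives 2 tracks.
Track A is -5, -15, -25, -35, -45, -55, -65, -75, -85, -95, which is subtracting 10 each time.
Track B is 52, 52, 52, 52, 52, which is constant 52.
Term 21 comes from track B (its 7th entry): 52.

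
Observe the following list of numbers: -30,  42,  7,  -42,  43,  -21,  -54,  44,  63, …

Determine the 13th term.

-78

Read the sequence 3 terms at a time; column i is its own pattern.
Subsequence A: -30, -42, -54 (linear: a_n = -18 − 12·n).
Subsequence B: 42, 43, 44 (arithmetic with common difference +1).
Subsequence C: 7, -21, 63 (multiplying by -3 each time).
The 13th slot belongs to subsequence A; its 5th term is -78.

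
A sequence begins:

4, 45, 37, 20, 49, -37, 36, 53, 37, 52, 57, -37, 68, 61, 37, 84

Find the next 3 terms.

65, -37, 100

The terms cycle through 3 interleaved subsequences.
Track A: 4, 20, 36, 52, 68, 84. Adding 16 each time.
Track B: 45, 49, 53, 57, 61. Arithmetic, step +4.
Track C: 37, -37, 37, -37, 37. The oscillation 37·(−1)^(n+1).
The 17th slot belongs to track B; its 6th term is 65.
Term 18 comes from track C (its 6th entry): -37.
Position 19 falls in track A as its term 7, giving 100.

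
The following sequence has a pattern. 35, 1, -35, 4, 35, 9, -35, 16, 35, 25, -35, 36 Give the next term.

The terms cycle through 2 interleaved subsequences.
Stream A: 35, -35, 35, -35, 35, -35 (the oscillation 35·(−1)^(n+1)).
Stream B: 1, 4, 9, 16, 25, 36 (the squares 1², 2², 3², …).
Term 13 comes from stream A (its 7th entry): 35.

35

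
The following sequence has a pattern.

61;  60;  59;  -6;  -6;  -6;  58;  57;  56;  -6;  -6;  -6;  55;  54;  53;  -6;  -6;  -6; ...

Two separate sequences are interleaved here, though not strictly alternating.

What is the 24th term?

The slot pattern repeats as AAABBB (period 6), so there are 2 interleaved tracks.
Stream A: 61, 60, 59, 58, 57, 56, 55, 54, 53 — linear: a_n = 62 − n.
Stream B: -6, -6, -6, -6, -6, -6, -6, -6, -6 — constant -6.
Position 24 → stream B, term 12 = -6.

-6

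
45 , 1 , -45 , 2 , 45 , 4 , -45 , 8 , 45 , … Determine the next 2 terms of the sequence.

Taking every 2nd term gives 2 separate tracks.
Subsequence A: 45, -45, 45, -45, 45. Alternating ±45.
Subsequence B: 1, 2, 4, 8. Powers 2^0, 2^1, 2^2, ….
Term 10 comes from subsequence B (its 5th entry): 16.
The 11th slot belongs to subsequence A; its 6th term is -45.

16, -45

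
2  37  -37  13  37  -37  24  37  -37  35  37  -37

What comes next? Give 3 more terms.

Reading positions in blocks of 3 reveals the pattern ABB — 2 tracks woven together.
Track A = 2, 13, 24, 35: arithmetic, step +11.
Track B = 37, -37, 37, -37, 37, -37, 37, -37: alternating ±37.
Term 13 comes from track A (its 5th entry): 46.
The 14th slot belongs to track B; its 9th term is 37.
Position 15 → track B, term 10 = -37.

46, 37, -37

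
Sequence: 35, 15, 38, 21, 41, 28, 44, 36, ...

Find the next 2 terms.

Positions 1, 3, 5, … form one subsequence and positions 2, 4, 6, … form another.
Stream A = 35, 38, 41, 44: arithmetic with common difference +3.
Stream B = 15, 21, 28, 36: triangular numbers starting at T_5.
Position 9 falls in stream A as its term 5, giving 47.
Position 10 falls in stream B as its term 5, giving 45.

47, 45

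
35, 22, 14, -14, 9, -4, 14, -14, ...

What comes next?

-17

The slot pattern repeats as AABB (period 4), so there are 2 interleaved tracks.
Track A: 35, 22, 9, -4. Arithmetic, step −13.
Track B: 14, -14, 14, -14. Oscillating between 14 and -14.
The 9th slot belongs to track A; its 5th term is -17.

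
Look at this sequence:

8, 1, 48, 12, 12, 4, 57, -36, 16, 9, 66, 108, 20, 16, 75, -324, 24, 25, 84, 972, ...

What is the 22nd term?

36

The terms cycle through 4 interleaved subsequences.
Stream A is 8, 12, 16, 20, 24, which is adding 4 each time.
Stream B is 1, 4, 9, 16, 25, which is perfect squares starting at 1².
Stream C is 48, 57, 66, 75, 84, which is arithmetic, step +9.
Stream D is 12, -36, 108, -324, 972, which is a geometric progression (common ratio -3).
Term 22 comes from stream B (its 6th entry): 36.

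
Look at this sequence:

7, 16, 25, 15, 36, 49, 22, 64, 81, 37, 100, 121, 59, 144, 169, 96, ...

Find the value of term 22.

Positions follow the repeating pattern ABB; grouping by letter gives 2 tracks.
Track A is 7, 15, 22, 37, 59, 96, which is a Fibonacci-like recurrence a_n = a_{n-1} + a_{n-2}.
Track B is 16, 25, 36, 49, 64, 81, 100, 121, 144, 169, which is perfect squares starting at 4².
Position 22 → track A, term 8 = 251.

251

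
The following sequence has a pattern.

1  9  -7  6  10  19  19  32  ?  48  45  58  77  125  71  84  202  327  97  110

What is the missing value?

Reading positions in blocks of 4 reveals the pattern AABB — 2 tracks woven together.
Track A: 1, 9, 10, 19, ?, 48, 77, 125, 202, 327 (a Fibonacci-like recurrence a_n = a_{n-1} + a_{n-2}).
Track B: -7, 6, 19, 32, 45, 58, 71, 84, 97, 110 (adding 13 each time).
So the missing entry in track A is 29.

29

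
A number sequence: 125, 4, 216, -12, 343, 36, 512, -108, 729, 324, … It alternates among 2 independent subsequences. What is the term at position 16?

-8748

Taking every 2nd term gives 2 separate tracks.
Track A is 125, 216, 343, 512, 729, which is the cubes 5³, 6³, 7³, ….
Track B is 4, -12, 36, -108, 324, which is a geometric progression (common ratio -3).
Term 16 comes from track B (its 8th entry): -8748.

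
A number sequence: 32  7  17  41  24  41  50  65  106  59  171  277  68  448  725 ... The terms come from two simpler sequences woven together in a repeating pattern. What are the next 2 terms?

77, 1173

The slot pattern repeats as ABB (period 3), so there are 2 interleaved tracks.
Stream A = 32, 41, 50, 59, 68: arithmetic, step +9.
Stream B = 7, 17, 24, 41, 65, 106, 171, 277, 448, 725: a Fibonacci-like recurrence a_n = a_{n-1} + a_{n-2}.
Position 16 falls in stream A as its term 6, giving 77.
Term 17 comes from stream B (its 11th entry): 1173.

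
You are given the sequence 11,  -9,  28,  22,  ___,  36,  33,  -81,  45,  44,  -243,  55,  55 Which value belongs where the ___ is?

Split by position mod 3: positions 1, 4, 7, … form one track, and each other residue class forms its own.
Track A: 11, 22, 33, 44, 55. Adding 11 each time.
Track B: -9, ?, -81, -243. Geometric with ratio 3.
Track C: 28, 36, 45, 55. The triangular numbers T_7, T_8, ….
So the missing entry in track B is -27.

-27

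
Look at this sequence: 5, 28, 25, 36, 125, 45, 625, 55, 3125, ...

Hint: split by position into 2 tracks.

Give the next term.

66

The terms cycle through 2 interleaved subsequences.
Track A: 5, 25, 125, 625, 3125. Successive powers of 5.
Track B: 28, 36, 45, 55. The triangular numbers T_7, T_8, ….
The 10th slot belongs to track B; its 5th term is 66.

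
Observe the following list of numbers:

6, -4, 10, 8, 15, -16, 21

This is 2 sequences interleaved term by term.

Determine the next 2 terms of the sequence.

Taking every 2nd term gives 2 separate tracks.
Track A = 6, 10, 15, 21: triangular numbers n(n+1)/2 for n = 3, 4, ….
Track B = -4, 8, -16: geometric, ×-2 each step.
Position 8 → track B, term 4 = 32.
Position 9 falls in track A as its term 5, giving 28.

32, 28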